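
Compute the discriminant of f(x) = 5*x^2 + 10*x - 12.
Δ = 340

For a quadratic a x^2 + b x + c the discriminant is Δ = b^2 - 4ac = (10)^2 - 4*(5)*(-12) = 100 - (-240) = 340.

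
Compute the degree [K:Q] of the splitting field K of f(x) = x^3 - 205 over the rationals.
[K:Q] = 6

x^3 - 205 has one real root r = 205^(1/3) and two complex roots r*zeta_3, r*zeta_3^2 where zeta_3 = e^(2*pi*i/3). The splitting field is Q(r, zeta_3). [Q(r):Q] = 3 and [Q(zeta_3):Q] = 2 with gcd = 1, so [Q(r, zeta_3):Q] = 3 * 2 = 6.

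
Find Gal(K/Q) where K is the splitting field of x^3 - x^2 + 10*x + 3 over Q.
Gal(K/Q) = S_3 (symmetric group of order 6)

Compute the discriminant of x^3 + (-1)*x^2 + (10)*x + (3): Δ = -4671. Since Δ is not a rational square, the Galois group is not contained in A_3; it must be the full S_3 (irreducibility of the cubic rules out anything smaller).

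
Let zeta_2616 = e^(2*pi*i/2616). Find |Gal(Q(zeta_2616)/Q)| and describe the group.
|Gal(Q(zeta_2616)/Q)| = phi(2616) = 864; group ≅ (Z/2616Z)^* ≅ Z/2Z × Z/2Z × Z/2Z × Z/108Z

The n-th cyclotomic polynomial Φ_2616(x) is the minimal polynomial of zeta_2616 over Q and has degree phi(2616) = 864. So Q(zeta_2616) is a degree-864 Galois extension with Galois group (Z/2616Z)^*. By CRT, (Z/2616Z)^* ≅ (Z/8Z)^* × (Z/3Z)^* × (Z/109Z)^*. Each prime-power unit group is (Z/8Z)^* ≅ Z/2Z × Z/2Z; (Z/3Z)^* ≅ Z/2Z; (Z/109Z)^* ≅ Z/108Z. Hence Gal(Q(zeta_2616)/Q) ≅ Z/2Z × Z/2Z × Z/2Z × Z/108Z.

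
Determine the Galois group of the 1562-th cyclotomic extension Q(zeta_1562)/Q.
|Gal(Q(zeta_1562)/Q)| = phi(1562) = 700; group ≅ (Z/1562Z)^* ≅ Z/10Z × Z/70Z

The n-th cyclotomic polynomial Φ_1562(x) is the minimal polynomial of zeta_1562 over Q and has degree phi(1562) = 700. So Q(zeta_1562) is a degree-700 Galois extension with Galois group (Z/1562Z)^*. By CRT, (Z/1562Z)^* ≅ (Z/2Z)^* × (Z/11Z)^* × (Z/71Z)^*. Each prime-power unit group is (Z/2Z)^* ≅ trivial group (order 1); (Z/11Z)^* ≅ Z/10Z; (Z/71Z)^* ≅ Z/70Z. Hence Gal(Q(zeta_1562)/Q) ≅ Z/10Z × Z/70Z.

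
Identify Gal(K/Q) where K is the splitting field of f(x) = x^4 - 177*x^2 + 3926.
Gal(K/Q) = V_4 (Klein four-group, Z/2Z × Z/2Z)

f factors as (x^2 - 151)(x^2 - 26), so the splitting field is K = Q(sqrt(151), sqrt(26)). The elements 151, 26, 3926 are all non-squares in Q, so sqrt(151) and sqrt(26) generate independent quadratic extensions. Thus [K:Q] = 4 and Gal(K/Q) is generated by the two order-2 automorphisms sqrt(151) ↦ -sqrt(151) and sqrt(26) ↦ -sqrt(26), giving V_4.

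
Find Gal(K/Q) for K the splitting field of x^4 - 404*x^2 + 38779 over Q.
Gal(K/Q) = V_4 (Klein four-group, Z/2Z × Z/2Z)

f factors as (x^2 - 157)(x^2 - 247), so the splitting field is K = Q(sqrt(157), sqrt(247)). The elements 157, 247, 38779 are all non-squares in Q, so sqrt(157) and sqrt(247) generate independent quadratic extensions. Thus [K:Q] = 4 and Gal(K/Q) is generated by the two order-2 automorphisms sqrt(157) ↦ -sqrt(157) and sqrt(247) ↦ -sqrt(247), giving V_4.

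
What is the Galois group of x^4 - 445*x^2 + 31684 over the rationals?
Gal(K/Q) = Z/2Z (cyclic of order 2)

f factors as (x^2 - 356)(x^2 - 89), so the splitting field is K = Q(sqrt(356), sqrt(89)). The squarefree part of 356 is 89 and the squarefree part of 89 is also 89, so sqrt(356) and sqrt(89) are both rational multiples of sqrt(89). Hence Q(sqrt(356)) = Q(sqrt(89)) = Q(sqrt(89)), and the splitting field collapses to a single degree-2 extension with Galois group Z/2Z.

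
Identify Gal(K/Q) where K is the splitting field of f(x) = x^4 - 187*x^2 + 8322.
Gal(K/Q) = V_4 (Klein four-group, Z/2Z × Z/2Z)

f factors as (x^2 - 114)(x^2 - 73), so the splitting field is K = Q(sqrt(114), sqrt(73)). The elements 114, 73, 8322 are all non-squares in Q, so sqrt(114) and sqrt(73) generate independent quadratic extensions. Thus [K:Q] = 4 and Gal(K/Q) is generated by the two order-2 automorphisms sqrt(114) ↦ -sqrt(114) and sqrt(73) ↦ -sqrt(73), giving V_4.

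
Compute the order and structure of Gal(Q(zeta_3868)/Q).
|Gal(Q(zeta_3868)/Q)| = phi(3868) = 1932; group ≅ (Z/3868Z)^* ≅ Z/2Z × Z/966Z

The n-th cyclotomic polynomial Φ_3868(x) is the minimal polynomial of zeta_3868 over Q and has degree phi(3868) = 1932. So Q(zeta_3868) is a degree-1932 Galois extension with Galois group (Z/3868Z)^*. By CRT, (Z/3868Z)^* ≅ (Z/4Z)^* × (Z/967Z)^*. Each prime-power unit group is (Z/4Z)^* ≅ Z/2Z; (Z/967Z)^* ≅ Z/966Z. Hence Gal(Q(zeta_3868)/Q) ≅ Z/2Z × Z/966Z.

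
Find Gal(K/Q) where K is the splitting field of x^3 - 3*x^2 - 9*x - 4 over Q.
Gal(K/Q) = S_3 (symmetric group of order 6)

Compute the discriminant of x^3 + (-3)*x^2 + (-9)*x + (-4): Δ = 837. Since Δ is not a rational square, the Galois group is not contained in A_3; it must be the full S_3 (irreducibility of the cubic rules out anything smaller).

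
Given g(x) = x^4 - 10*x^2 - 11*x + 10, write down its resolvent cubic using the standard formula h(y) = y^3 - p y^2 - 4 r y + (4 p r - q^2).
h(y) = y^3 + 10*y^2 - 40*y - 521

Identify coefficients: p = -10, q = -11, r = 10.
Plug into h(y) = y^3 - p y^2 - 4 r y + (4 p r - q^2):
  h(y) = y^3 - (-10) y^2 - 4*(10) y + (4*(-10)*(10) - (-11)^2)
       = y^3 + (10) y^2 + (-40) y + (-521).
Simplifying: h(y) = y^3 + 10*y^2 - 40*y - 521.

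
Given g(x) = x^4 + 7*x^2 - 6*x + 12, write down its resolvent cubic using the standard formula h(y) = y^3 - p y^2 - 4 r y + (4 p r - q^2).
h(y) = y^3 - 7*y^2 - 48*y + 300

Identify coefficients: p = 7, q = -6, r = 12.
Plug into h(y) = y^3 - p y^2 - 4 r y + (4 p r - q^2):
  h(y) = y^3 - (7) y^2 - 4*(12) y + (4*(7)*(12) - (-6)^2)
       = y^3 + (-7) y^2 + (-48) y + (300).
Simplifying: h(y) = y^3 - 7*y^2 - 48*y + 300.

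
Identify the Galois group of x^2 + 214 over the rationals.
Gal(K/Q) = Z/2Z (cyclic of order 2)

x^2 + 214 is irreducible over Q since -214 is not a rational square. The splitting field Q(sqrt(-214)) has degree 2 over Q, and its unique nontrivial automorphism is sqrt(-214) ↦ -sqrt(-214). Hence Gal(Q(sqrt(-214))/Q) = Z/2Z.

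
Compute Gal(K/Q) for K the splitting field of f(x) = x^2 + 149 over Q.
Gal(K/Q) = Z/2Z (cyclic of order 2)

x^2 + 149 is irreducible over Q since -149 is not a rational square. The splitting field Q(sqrt(-149)) has degree 2 over Q, and its unique nontrivial automorphism is sqrt(-149) ↦ -sqrt(-149). Hence Gal(Q(sqrt(-149))/Q) = Z/2Z.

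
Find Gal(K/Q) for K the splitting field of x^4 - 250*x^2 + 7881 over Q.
Gal(K/Q) = V_4 (Klein four-group, Z/2Z × Z/2Z)

f factors as (x^2 - 37)(x^2 - 213), so the splitting field is K = Q(sqrt(37), sqrt(213)). The elements 37, 213, 7881 are all non-squares in Q, so sqrt(37) and sqrt(213) generate independent quadratic extensions. Thus [K:Q] = 4 and Gal(K/Q) is generated by the two order-2 automorphisms sqrt(37) ↦ -sqrt(37) and sqrt(213) ↦ -sqrt(213), giving V_4.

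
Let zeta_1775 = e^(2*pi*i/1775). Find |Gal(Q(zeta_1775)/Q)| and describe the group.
|Gal(Q(zeta_1775)/Q)| = phi(1775) = 1400; group ≅ (Z/1775Z)^* ≅ Z/20Z × Z/70Z

The n-th cyclotomic polynomial Φ_1775(x) is the minimal polynomial of zeta_1775 over Q and has degree phi(1775) = 1400. So Q(zeta_1775) is a degree-1400 Galois extension with Galois group (Z/1775Z)^*. By CRT, (Z/1775Z)^* ≅ (Z/25Z)^* × (Z/71Z)^*. Each prime-power unit group is (Z/25Z)^* ≅ Z/20Z; (Z/71Z)^* ≅ Z/70Z. Hence Gal(Q(zeta_1775)/Q) ≅ Z/20Z × Z/70Z.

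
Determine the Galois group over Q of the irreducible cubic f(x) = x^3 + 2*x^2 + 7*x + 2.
Gal(K/Q) = S_3 (symmetric group of order 6)

Compute the discriminant of x^3 + (2)*x^2 + (7)*x + (2): Δ = -844. Since Δ is not a rational square, the Galois group is not contained in A_3; it must be the full S_3 (irreducibility of the cubic rules out anything smaller).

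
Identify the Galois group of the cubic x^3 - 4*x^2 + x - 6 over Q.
Gal(K/Q) = S_3 (symmetric group of order 6)

Compute the discriminant of x^3 + (-4)*x^2 + (1)*x + (-6): Δ = -2064. Since Δ is not a rational square, the Galois group is not contained in A_3; it must be the full S_3 (irreducibility of the cubic rules out anything smaller).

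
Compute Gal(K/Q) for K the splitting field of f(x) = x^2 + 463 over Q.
Gal(K/Q) = Z/2Z (cyclic of order 2)

x^2 + 463 is irreducible over Q since -463 is not a rational square. The splitting field Q(sqrt(-463)) has degree 2 over Q, and its unique nontrivial automorphism is sqrt(-463) ↦ -sqrt(-463). Hence Gal(Q(sqrt(-463))/Q) = Z/2Z.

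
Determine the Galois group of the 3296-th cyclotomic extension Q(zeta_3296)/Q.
|Gal(Q(zeta_3296)/Q)| = phi(3296) = 1632; group ≅ (Z/3296Z)^* ≅ Z/2Z × Z/8Z × Z/102Z

The n-th cyclotomic polynomial Φ_3296(x) is the minimal polynomial of zeta_3296 over Q and has degree phi(3296) = 1632. So Q(zeta_3296) is a degree-1632 Galois extension with Galois group (Z/3296Z)^*. By CRT, (Z/3296Z)^* ≅ (Z/32Z)^* × (Z/103Z)^*. Each prime-power unit group is (Z/32Z)^* ≅ Z/2Z × Z/8Z; (Z/103Z)^* ≅ Z/102Z. Hence Gal(Q(zeta_3296)/Q) ≅ Z/2Z × Z/8Z × Z/102Z.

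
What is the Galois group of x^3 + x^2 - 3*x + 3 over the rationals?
Gal(K/Q) = S_3 (symmetric group of order 6)

Compute the discriminant of x^3 + (1)*x^2 + (-3)*x + (3): Δ = -300. Since Δ is not a rational square, the Galois group is not contained in A_3; it must be the full S_3 (irreducibility of the cubic rules out anything smaller).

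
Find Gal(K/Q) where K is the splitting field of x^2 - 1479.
Gal(K/Q) = Z/2Z (cyclic of order 2)

x^2 - 1479 is irreducible over Q since 1479 is not a rational square. The splitting field Q(sqrt(1479)) has degree 2 over Q, and its unique nontrivial automorphism is sqrt(1479) ↦ -sqrt(1479). Hence Gal(Q(sqrt(1479))/Q) = Z/2Z.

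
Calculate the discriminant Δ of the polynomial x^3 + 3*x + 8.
Δ = -1836

For x^3 + a x^2 + b x + c the discriminant is Δ = 18 a b c - 4 a^3 c + a^2 b^2 - 4 b^3 - 27 c^2.
Plug a = 0, b = 3, c = 8:
  18*(0)*(3)*(8) - 4*(0)^3*(8) + (0)^2*(3)^2 - 4*(3)^3 - 27*(8)^2
  = 0 + (0) + 0 + (-108) + (-1728)
  = -1836.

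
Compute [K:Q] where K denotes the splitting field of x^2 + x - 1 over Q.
[K:Q] = 2

The discriminant of x^2 + (1)*x + (-1) is b^2 - 4c = 1 - (-4) = 5. Since 5 is not a perfect square in Q, the polynomial is irreducible over Q. Its two roots generate a degree-2 extension, so [K:Q] = 2.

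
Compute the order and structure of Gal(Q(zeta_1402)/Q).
|Gal(Q(zeta_1402)/Q)| = phi(1402) = 700; group ≅ (Z/1402Z)^* ≅ Z/700Z

The n-th cyclotomic polynomial Φ_1402(x) is the minimal polynomial of zeta_1402 over Q and has degree phi(1402) = 700. So Q(zeta_1402) is a degree-700 Galois extension with Galois group (Z/1402Z)^*. By CRT, (Z/1402Z)^* ≅ (Z/2Z)^* × (Z/701Z)^*. Each prime-power unit group is (Z/2Z)^* ≅ trivial group (order 1); (Z/701Z)^* ≅ Z/700Z. Hence Gal(Q(zeta_1402)/Q) ≅ Z/700Z.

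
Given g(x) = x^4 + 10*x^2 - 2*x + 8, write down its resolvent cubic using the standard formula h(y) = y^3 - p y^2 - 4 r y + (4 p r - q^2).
h(y) = y^3 - 10*y^2 - 32*y + 316

Identify coefficients: p = 10, q = -2, r = 8.
Plug into h(y) = y^3 - p y^2 - 4 r y + (4 p r - q^2):
  h(y) = y^3 - (10) y^2 - 4*(8) y + (4*(10)*(8) - (-2)^2)
       = y^3 + (-10) y^2 + (-32) y + (316).
Simplifying: h(y) = y^3 - 10*y^2 - 32*y + 316.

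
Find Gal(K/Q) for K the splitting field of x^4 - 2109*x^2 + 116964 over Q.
Gal(K/Q) = Z/2Z (cyclic of order 2)

f factors as (x^2 - 2052)(x^2 - 57), so the splitting field is K = Q(sqrt(2052), sqrt(57)). The squarefree part of 2052 is 57 and the squarefree part of 57 is also 57, so sqrt(2052) and sqrt(57) are both rational multiples of sqrt(57). Hence Q(sqrt(2052)) = Q(sqrt(57)) = Q(sqrt(57)), and the splitting field collapses to a single degree-2 extension with Galois group Z/2Z.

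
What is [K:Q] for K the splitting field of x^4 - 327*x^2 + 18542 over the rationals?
[K:Q] = 4

f factors as (x^2 - 254)(x^2 - 73); the splitting field is K = Q(sqrt(254), sqrt(73)). Since 254, 73, and 18542 are all non-squares in Q, the three subfields Q(sqrt(254)), Q(sqrt(73)), Q(sqrt(18542)) are distinct degree-2 extensions, so [K:Q] = 4 (Klein four Galois group).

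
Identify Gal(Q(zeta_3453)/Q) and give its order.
|Gal(Q(zeta_3453)/Q)| = phi(3453) = 2300; group ≅ (Z/3453Z)^* ≅ Z/2Z × Z/1150Z

The n-th cyclotomic polynomial Φ_3453(x) is the minimal polynomial of zeta_3453 over Q and has degree phi(3453) = 2300. So Q(zeta_3453) is a degree-2300 Galois extension with Galois group (Z/3453Z)^*. By CRT, (Z/3453Z)^* ≅ (Z/3Z)^* × (Z/1151Z)^*. Each prime-power unit group is (Z/3Z)^* ≅ Z/2Z; (Z/1151Z)^* ≅ Z/1150Z. Hence Gal(Q(zeta_3453)/Q) ≅ Z/2Z × Z/1150Z.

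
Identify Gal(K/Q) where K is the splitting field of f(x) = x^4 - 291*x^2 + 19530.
Gal(K/Q) = V_4 (Klein four-group, Z/2Z × Z/2Z)

f factors as (x^2 - 186)(x^2 - 105), so the splitting field is K = Q(sqrt(186), sqrt(105)). The elements 186, 105, 19530 are all non-squares in Q, so sqrt(186) and sqrt(105) generate independent quadratic extensions. Thus [K:Q] = 4 and Gal(K/Q) is generated by the two order-2 automorphisms sqrt(186) ↦ -sqrt(186) and sqrt(105) ↦ -sqrt(105), giving V_4.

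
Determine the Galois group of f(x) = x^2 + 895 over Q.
Gal(K/Q) = Z/2Z (cyclic of order 2)

x^2 + 895 is irreducible over Q since -895 is not a rational square. The splitting field Q(sqrt(-895)) has degree 2 over Q, and its unique nontrivial automorphism is sqrt(-895) ↦ -sqrt(-895). Hence Gal(Q(sqrt(-895))/Q) = Z/2Z.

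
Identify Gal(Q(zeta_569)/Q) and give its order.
|Gal(Q(zeta_569)/Q)| = phi(569) = 568; group ≅ (Z/569Z)^* ≅ Z/568Z

The n-th cyclotomic polynomial Φ_569(x) is the minimal polynomial of zeta_569 over Q and has degree phi(569) = 568. So Q(zeta_569) is a degree-568 Galois extension with Galois group (Z/569Z)^*. (Z/569Z)^* is cyclic since 569 is an odd prime power (or 4). Hence Gal(Q(zeta_569)/Q) ≅ Z/568Z.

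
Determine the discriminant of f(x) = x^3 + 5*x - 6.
Δ = -1472

For x^3 + a x^2 + b x + c the discriminant is Δ = 18 a b c - 4 a^3 c + a^2 b^2 - 4 b^3 - 27 c^2.
Plug a = 0, b = 5, c = -6:
  18*(0)*(5)*(-6) - 4*(0)^3*(-6) + (0)^2*(5)^2 - 4*(5)^3 - 27*(-6)^2
  = 0 + (0) + 0 + (-500) + (-972)
  = -1472.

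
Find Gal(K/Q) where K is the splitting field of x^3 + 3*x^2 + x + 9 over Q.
Gal(K/Q) = S_3 (symmetric group of order 6)

Compute the discriminant of x^3 + (3)*x^2 + (1)*x + (9): Δ = -2668. Since Δ is not a rational square, the Galois group is not contained in A_3; it must be the full S_3 (irreducibility of the cubic rules out anything smaller).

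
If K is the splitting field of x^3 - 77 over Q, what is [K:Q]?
[K:Q] = 6

x^3 - 77 has one real root r = 77^(1/3) and two complex roots r*zeta_3, r*zeta_3^2 where zeta_3 = e^(2*pi*i/3). The splitting field is Q(r, zeta_3). [Q(r):Q] = 3 and [Q(zeta_3):Q] = 2 with gcd = 1, so [Q(r, zeta_3):Q] = 3 * 2 = 6.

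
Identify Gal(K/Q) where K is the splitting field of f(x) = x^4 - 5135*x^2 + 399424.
Gal(K/Q) = Z/2Z (cyclic of order 2)

f factors as (x^2 - 79)(x^2 - 5056), so the splitting field is K = Q(sqrt(79), sqrt(5056)). The squarefree part of 79 is 79 and the squarefree part of 5056 is also 79, so sqrt(79) and sqrt(5056) are both rational multiples of sqrt(79). Hence Q(sqrt(79)) = Q(sqrt(5056)) = Q(sqrt(79)), and the splitting field collapses to a single degree-2 extension with Galois group Z/2Z.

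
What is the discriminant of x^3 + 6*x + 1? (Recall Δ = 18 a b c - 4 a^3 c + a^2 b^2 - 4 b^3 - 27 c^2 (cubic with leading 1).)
Δ = -891

For x^3 + a x^2 + b x + c the discriminant is Δ = 18 a b c - 4 a^3 c + a^2 b^2 - 4 b^3 - 27 c^2.
Plug a = 0, b = 6, c = 1:
  18*(0)*(6)*(1) - 4*(0)^3*(1) + (0)^2*(6)^2 - 4*(6)^3 - 27*(1)^2
  = 0 + (0) + 0 + (-864) + (-27)
  = -891.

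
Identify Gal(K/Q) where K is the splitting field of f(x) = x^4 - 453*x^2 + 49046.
Gal(K/Q) = V_4 (Klein four-group, Z/2Z × Z/2Z)

f factors as (x^2 - 179)(x^2 - 274), so the splitting field is K = Q(sqrt(179), sqrt(274)). The elements 179, 274, 49046 are all non-squares in Q, so sqrt(179) and sqrt(274) generate independent quadratic extensions. Thus [K:Q] = 4 and Gal(K/Q) is generated by the two order-2 automorphisms sqrt(179) ↦ -sqrt(179) and sqrt(274) ↦ -sqrt(274), giving V_4.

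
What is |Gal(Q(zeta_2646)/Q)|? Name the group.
|Gal(Q(zeta_2646)/Q)| = phi(2646) = 756; group ≅ (Z/2646Z)^* ≅ Z/18Z × Z/42Z

The n-th cyclotomic polynomial Φ_2646(x) is the minimal polynomial of zeta_2646 over Q and has degree phi(2646) = 756. So Q(zeta_2646) is a degree-756 Galois extension with Galois group (Z/2646Z)^*. By CRT, (Z/2646Z)^* ≅ (Z/2Z)^* × (Z/27Z)^* × (Z/49Z)^*. Each prime-power unit group is (Z/2Z)^* ≅ trivial group (order 1); (Z/27Z)^* ≅ Z/18Z; (Z/49Z)^* ≅ Z/42Z. Hence Gal(Q(zeta_2646)/Q) ≅ Z/18Z × Z/42Z.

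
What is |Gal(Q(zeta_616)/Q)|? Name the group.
|Gal(Q(zeta_616)/Q)| = phi(616) = 240; group ≅ (Z/616Z)^* ≅ Z/2Z × Z/2Z × Z/6Z × Z/10Z

The n-th cyclotomic polynomial Φ_616(x) is the minimal polynomial of zeta_616 over Q and has degree phi(616) = 240. So Q(zeta_616) is a degree-240 Galois extension with Galois group (Z/616Z)^*. By CRT, (Z/616Z)^* ≅ (Z/8Z)^* × (Z/7Z)^* × (Z/11Z)^*. Each prime-power unit group is (Z/8Z)^* ≅ Z/2Z × Z/2Z; (Z/7Z)^* ≅ Z/6Z; (Z/11Z)^* ≅ Z/10Z. Hence Gal(Q(zeta_616)/Q) ≅ Z/2Z × Z/2Z × Z/6Z × Z/10Z.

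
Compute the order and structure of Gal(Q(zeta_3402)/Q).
|Gal(Q(zeta_3402)/Q)| = phi(3402) = 972; group ≅ (Z/3402Z)^* ≅ Z/6Z × Z/162Z

The n-th cyclotomic polynomial Φ_3402(x) is the minimal polynomial of zeta_3402 over Q and has degree phi(3402) = 972. So Q(zeta_3402) is a degree-972 Galois extension with Galois group (Z/3402Z)^*. By CRT, (Z/3402Z)^* ≅ (Z/2Z)^* × (Z/243Z)^* × (Z/7Z)^*. Each prime-power unit group is (Z/2Z)^* ≅ trivial group (order 1); (Z/243Z)^* ≅ Z/162Z; (Z/7Z)^* ≅ Z/6Z. Hence Gal(Q(zeta_3402)/Q) ≅ Z/6Z × Z/162Z.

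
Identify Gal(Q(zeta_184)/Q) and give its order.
|Gal(Q(zeta_184)/Q)| = phi(184) = 88; group ≅ (Z/184Z)^* ≅ Z/2Z × Z/2Z × Z/22Z

The n-th cyclotomic polynomial Φ_184(x) is the minimal polynomial of zeta_184 over Q and has degree phi(184) = 88. So Q(zeta_184) is a degree-88 Galois extension with Galois group (Z/184Z)^*. By CRT, (Z/184Z)^* ≅ (Z/8Z)^* × (Z/23Z)^*. Each prime-power unit group is (Z/8Z)^* ≅ Z/2Z × Z/2Z; (Z/23Z)^* ≅ Z/22Z. Hence Gal(Q(zeta_184)/Q) ≅ Z/2Z × Z/2Z × Z/22Z.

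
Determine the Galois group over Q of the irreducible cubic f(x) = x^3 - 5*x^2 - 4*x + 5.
Gal(K/Q) = S_3 (symmetric group of order 6)

Compute the discriminant of x^3 + (-5)*x^2 + (-4)*x + (5): Δ = 4281. Since Δ is not a rational square, the Galois group is not contained in A_3; it must be the full S_3 (irreducibility of the cubic rules out anything smaller).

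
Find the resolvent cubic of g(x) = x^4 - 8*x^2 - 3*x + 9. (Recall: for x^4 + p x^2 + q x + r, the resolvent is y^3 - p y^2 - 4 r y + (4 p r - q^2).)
h(y) = y^3 + 8*y^2 - 36*y - 297

Identify coefficients: p = -8, q = -3, r = 9.
Plug into h(y) = y^3 - p y^2 - 4 r y + (4 p r - q^2):
  h(y) = y^3 - (-8) y^2 - 4*(9) y + (4*(-8)*(9) - (-3)^2)
       = y^3 + (8) y^2 + (-36) y + (-297).
Simplifying: h(y) = y^3 + 8*y^2 - 36*y - 297.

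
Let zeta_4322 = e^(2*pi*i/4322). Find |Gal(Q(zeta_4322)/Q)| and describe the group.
|Gal(Q(zeta_4322)/Q)| = phi(4322) = 2160; group ≅ (Z/4322Z)^* ≅ Z/2160Z

The n-th cyclotomic polynomial Φ_4322(x) is the minimal polynomial of zeta_4322 over Q and has degree phi(4322) = 2160. So Q(zeta_4322) is a degree-2160 Galois extension with Galois group (Z/4322Z)^*. By CRT, (Z/4322Z)^* ≅ (Z/2Z)^* × (Z/2161Z)^*. Each prime-power unit group is (Z/2Z)^* ≅ trivial group (order 1); (Z/2161Z)^* ≅ Z/2160Z. Hence Gal(Q(zeta_4322)/Q) ≅ Z/2160Z.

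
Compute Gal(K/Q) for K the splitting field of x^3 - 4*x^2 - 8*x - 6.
Gal(K/Q) = S_3 (symmetric group of order 6)

Compute the discriminant of x^3 + (-4)*x^2 + (-8)*x + (-6): Δ = -2892. Since Δ is not a rational square, the Galois group is not contained in A_3; it must be the full S_3 (irreducibility of the cubic rules out anything smaller).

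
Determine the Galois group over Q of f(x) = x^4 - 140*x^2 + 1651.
Gal(K/Q) = V_4 (Klein four-group, Z/2Z × Z/2Z)

f factors as (x^2 - 13)(x^2 - 127), so the splitting field is K = Q(sqrt(13), sqrt(127)). The elements 13, 127, 1651 are all non-squares in Q, so sqrt(13) and sqrt(127) generate independent quadratic extensions. Thus [K:Q] = 4 and Gal(K/Q) is generated by the two order-2 automorphisms sqrt(13) ↦ -sqrt(13) and sqrt(127) ↦ -sqrt(127), giving V_4.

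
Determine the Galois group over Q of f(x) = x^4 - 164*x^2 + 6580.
Gal(K/Q) = V_4 (Klein four-group, Z/2Z × Z/2Z)

f factors as (x^2 - 94)(x^2 - 70), so the splitting field is K = Q(sqrt(94), sqrt(70)). The elements 94, 70, 6580 are all non-squares in Q, so sqrt(94) and sqrt(70) generate independent quadratic extensions. Thus [K:Q] = 4 and Gal(K/Q) is generated by the two order-2 automorphisms sqrt(94) ↦ -sqrt(94) and sqrt(70) ↦ -sqrt(70), giving V_4.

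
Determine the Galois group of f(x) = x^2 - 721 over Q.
Gal(K/Q) = Z/2Z (cyclic of order 2)

x^2 - 721 is irreducible over Q since 721 is not a rational square. The splitting field Q(sqrt(721)) has degree 2 over Q, and its unique nontrivial automorphism is sqrt(721) ↦ -sqrt(721). Hence Gal(Q(sqrt(721))/Q) = Z/2Z.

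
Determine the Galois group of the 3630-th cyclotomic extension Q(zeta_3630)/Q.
|Gal(Q(zeta_3630)/Q)| = phi(3630) = 880; group ≅ (Z/3630Z)^* ≅ Z/2Z × Z/4Z × Z/110Z

The n-th cyclotomic polynomial Φ_3630(x) is the minimal polynomial of zeta_3630 over Q and has degree phi(3630) = 880. So Q(zeta_3630) is a degree-880 Galois extension with Galois group (Z/3630Z)^*. By CRT, (Z/3630Z)^* ≅ (Z/2Z)^* × (Z/3Z)^* × (Z/5Z)^* × (Z/121Z)^*. Each prime-power unit group is (Z/2Z)^* ≅ trivial group (order 1); (Z/3Z)^* ≅ Z/2Z; (Z/5Z)^* ≅ Z/4Z; (Z/121Z)^* ≅ Z/110Z. Hence Gal(Q(zeta_3630)/Q) ≅ Z/2Z × Z/4Z × Z/110Z.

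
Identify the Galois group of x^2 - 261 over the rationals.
Gal(K/Q) = Z/2Z (cyclic of order 2)

x^2 - 261 is irreducible over Q since 261 is not a rational square. The splitting field Q(sqrt(261)) has degree 2 over Q, and its unique nontrivial automorphism is sqrt(261) ↦ -sqrt(261). Hence Gal(Q(sqrt(261))/Q) = Z/2Z.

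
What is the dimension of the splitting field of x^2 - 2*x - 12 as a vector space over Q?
[K:Q] = 2

The discriminant of x^2 + (-2)*x + (-12) is b^2 - 4c = 4 - (-48) = 52. Since 52 is not a perfect square in Q, the polynomial is irreducible over Q. Its two roots generate a degree-2 extension, so [K:Q] = 2.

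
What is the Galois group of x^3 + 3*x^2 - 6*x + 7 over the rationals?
Gal(K/Q) = S_3 (symmetric group of order 6)

Compute the discriminant of x^3 + (3)*x^2 + (-6)*x + (7): Δ = -3159. Since Δ is not a rational square, the Galois group is not contained in A_3; it must be the full S_3 (irreducibility of the cubic rules out anything smaller).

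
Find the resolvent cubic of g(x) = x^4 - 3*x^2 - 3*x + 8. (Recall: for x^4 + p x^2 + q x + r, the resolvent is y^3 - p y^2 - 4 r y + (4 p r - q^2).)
h(y) = y^3 + 3*y^2 - 32*y - 105

Identify coefficients: p = -3, q = -3, r = 8.
Plug into h(y) = y^3 - p y^2 - 4 r y + (4 p r - q^2):
  h(y) = y^3 - (-3) y^2 - 4*(8) y + (4*(-3)*(8) - (-3)^2)
       = y^3 + (3) y^2 + (-32) y + (-105).
Simplifying: h(y) = y^3 + 3*y^2 - 32*y - 105.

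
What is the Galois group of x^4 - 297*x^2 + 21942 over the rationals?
Gal(K/Q) = V_4 (Klein four-group, Z/2Z × Z/2Z)

f factors as (x^2 - 138)(x^2 - 159), so the splitting field is K = Q(sqrt(138), sqrt(159)). The elements 138, 159, 21942 are all non-squares in Q, so sqrt(138) and sqrt(159) generate independent quadratic extensions. Thus [K:Q] = 4 and Gal(K/Q) is generated by the two order-2 automorphisms sqrt(138) ↦ -sqrt(138) and sqrt(159) ↦ -sqrt(159), giving V_4.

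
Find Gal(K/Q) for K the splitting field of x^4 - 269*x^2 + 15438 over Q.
Gal(K/Q) = V_4 (Klein four-group, Z/2Z × Z/2Z)

f factors as (x^2 - 186)(x^2 - 83), so the splitting field is K = Q(sqrt(186), sqrt(83)). The elements 186, 83, 15438 are all non-squares in Q, so sqrt(186) and sqrt(83) generate independent quadratic extensions. Thus [K:Q] = 4 and Gal(K/Q) is generated by the two order-2 automorphisms sqrt(186) ↦ -sqrt(186) and sqrt(83) ↦ -sqrt(83), giving V_4.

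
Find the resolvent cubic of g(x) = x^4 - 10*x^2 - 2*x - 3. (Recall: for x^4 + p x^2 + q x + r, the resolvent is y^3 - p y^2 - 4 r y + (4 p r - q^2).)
h(y) = y^3 + 10*y^2 + 12*y + 116

Identify coefficients: p = -10, q = -2, r = -3.
Plug into h(y) = y^3 - p y^2 - 4 r y + (4 p r - q^2):
  h(y) = y^3 - (-10) y^2 - 4*(-3) y + (4*(-10)*(-3) - (-2)^2)
       = y^3 + (10) y^2 + (12) y + (116).
Simplifying: h(y) = y^3 + 10*y^2 + 12*y + 116.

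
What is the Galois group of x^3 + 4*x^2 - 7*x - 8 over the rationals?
Gal(K/Q) = S_3 (symmetric group of order 6)

Compute the discriminant of x^3 + (4)*x^2 + (-7)*x + (-8): Δ = 6508. Since Δ is not a rational square, the Galois group is not contained in A_3; it must be the full S_3 (irreducibility of the cubic rules out anything smaller).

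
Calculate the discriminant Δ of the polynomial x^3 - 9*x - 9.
Δ = 729

For a depressed cubic x^3 + p x + q the discriminant is Δ = -4 p^3 - 27 q^2 = -4*(-9)^3 - 27*(-9)^2 = 2916 - 2187 = 729.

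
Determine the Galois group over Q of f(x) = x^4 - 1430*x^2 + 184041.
Gal(K/Q) = Z/2Z (cyclic of order 2)

f factors as (x^2 - 1287)(x^2 - 143), so the splitting field is K = Q(sqrt(1287), sqrt(143)). The squarefree part of 1287 is 143 and the squarefree part of 143 is also 143, so sqrt(1287) and sqrt(143) are both rational multiples of sqrt(143). Hence Q(sqrt(1287)) = Q(sqrt(143)) = Q(sqrt(143)), and the splitting field collapses to a single degree-2 extension with Galois group Z/2Z.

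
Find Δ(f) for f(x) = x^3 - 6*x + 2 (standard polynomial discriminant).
Δ = 756

For a depressed cubic x^3 + p x + q the discriminant is Δ = -4 p^3 - 27 q^2 = -4*(-6)^3 - 27*(2)^2 = 864 - 108 = 756.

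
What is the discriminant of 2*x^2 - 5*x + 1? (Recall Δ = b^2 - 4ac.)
Δ = 17

For a quadratic a x^2 + b x + c the discriminant is Δ = b^2 - 4ac = (-5)^2 - 4*(2)*(1) = 25 - (8) = 17.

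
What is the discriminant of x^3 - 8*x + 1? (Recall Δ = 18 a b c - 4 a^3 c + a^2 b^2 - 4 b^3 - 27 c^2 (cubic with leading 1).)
Δ = 2021

For x^3 + a x^2 + b x + c the discriminant is Δ = 18 a b c - 4 a^3 c + a^2 b^2 - 4 b^3 - 27 c^2.
Plug a = 0, b = -8, c = 1:
  18*(0)*(-8)*(1) - 4*(0)^3*(1) + (0)^2*(-8)^2 - 4*(-8)^3 - 27*(1)^2
  = 0 + (0) + 0 + (2048) + (-27)
  = 2021.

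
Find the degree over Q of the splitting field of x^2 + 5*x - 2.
[K:Q] = 2

The discriminant of x^2 + (5)*x + (-2) is b^2 - 4c = 25 - (-8) = 33. Since 33 is not a perfect square in Q, the polynomial is irreducible over Q. Its two roots generate a degree-2 extension, so [K:Q] = 2.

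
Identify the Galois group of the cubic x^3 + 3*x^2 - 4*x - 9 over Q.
Gal(K/Q) = S_3 (symmetric group of order 6)

Compute the discriminant of x^3 + (3)*x^2 + (-4)*x + (-9): Δ = 1129. Since Δ is not a rational square, the Galois group is not contained in A_3; it must be the full S_3 (irreducibility of the cubic rules out anything smaller).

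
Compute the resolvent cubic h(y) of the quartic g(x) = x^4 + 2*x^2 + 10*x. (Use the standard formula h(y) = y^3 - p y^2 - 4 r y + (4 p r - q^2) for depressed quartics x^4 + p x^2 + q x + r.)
h(y) = y^3 - 2*y^2 - 100

Identify coefficients: p = 2, q = 10, r = 0.
Plug into h(y) = y^3 - p y^2 - 4 r y + (4 p r - q^2):
  h(y) = y^3 - (2) y^2 - 4*(0) y + (4*(2)*(0) - (10)^2)
       = y^3 + (-2) y^2 + (0) y + (-100).
Simplifying: h(y) = y^3 - 2*y^2 - 100.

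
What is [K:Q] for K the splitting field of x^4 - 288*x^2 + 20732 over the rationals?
[K:Q] = 4

f factors as (x^2 - 146)(x^2 - 142); the splitting field is K = Q(sqrt(146), sqrt(142)). Since 146, 142, and 20732 are all non-squares in Q, the three subfields Q(sqrt(146)), Q(sqrt(142)), Q(sqrt(20732)) are distinct degree-2 extensions, so [K:Q] = 4 (Klein four Galois group).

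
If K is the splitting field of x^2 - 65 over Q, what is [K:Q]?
[K:Q] = 2

The polynomial x^2 - 65 is irreducible over Q since 65 is not a perfect square. Its splitting field is Q(sqrt(65)), which has degree 2 over Q.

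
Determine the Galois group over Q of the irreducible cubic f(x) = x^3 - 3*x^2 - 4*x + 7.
Gal(K/Q) = S_3 (symmetric group of order 6)

Compute the discriminant of x^3 + (-3)*x^2 + (-4)*x + (7): Δ = 1345. Since Δ is not a rational square, the Galois group is not contained in A_3; it must be the full S_3 (irreducibility of the cubic rules out anything smaller).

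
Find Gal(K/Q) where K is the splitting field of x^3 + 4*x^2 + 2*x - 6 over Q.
Gal(K/Q) = S_3 (symmetric group of order 6)

Compute the discriminant of x^3 + (4)*x^2 + (2)*x + (-6): Δ = -268. Since Δ is not a rational square, the Galois group is not contained in A_3; it must be the full S_3 (irreducibility of the cubic rules out anything smaller).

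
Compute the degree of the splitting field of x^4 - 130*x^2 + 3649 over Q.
[K:Q] = 4

f factors as (x^2 - 41)(x^2 - 89); the splitting field is K = Q(sqrt(41), sqrt(89)). Since 41, 89, and 3649 are all non-squares in Q, the three subfields Q(sqrt(41)), Q(sqrt(89)), Q(sqrt(3649)) are distinct degree-2 extensions, so [K:Q] = 4 (Klein four Galois group).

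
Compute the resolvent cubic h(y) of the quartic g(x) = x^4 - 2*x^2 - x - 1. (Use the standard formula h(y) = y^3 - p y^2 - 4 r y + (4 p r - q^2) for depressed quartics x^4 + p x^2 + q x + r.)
h(y) = y^3 + 2*y^2 + 4*y + 7

Identify coefficients: p = -2, q = -1, r = -1.
Plug into h(y) = y^3 - p y^2 - 4 r y + (4 p r - q^2):
  h(y) = y^3 - (-2) y^2 - 4*(-1) y + (4*(-2)*(-1) - (-1)^2)
       = y^3 + (2) y^2 + (4) y + (7).
Simplifying: h(y) = y^3 + 2*y^2 + 4*y + 7.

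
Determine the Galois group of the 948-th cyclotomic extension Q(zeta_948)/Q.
|Gal(Q(zeta_948)/Q)| = phi(948) = 312; group ≅ (Z/948Z)^* ≅ Z/2Z × Z/2Z × Z/78Z

The n-th cyclotomic polynomial Φ_948(x) is the minimal polynomial of zeta_948 over Q and has degree phi(948) = 312. So Q(zeta_948) is a degree-312 Galois extension with Galois group (Z/948Z)^*. By CRT, (Z/948Z)^* ≅ (Z/4Z)^* × (Z/3Z)^* × (Z/79Z)^*. Each prime-power unit group is (Z/4Z)^* ≅ Z/2Z; (Z/3Z)^* ≅ Z/2Z; (Z/79Z)^* ≅ Z/78Z. Hence Gal(Q(zeta_948)/Q) ≅ Z/2Z × Z/2Z × Z/78Z.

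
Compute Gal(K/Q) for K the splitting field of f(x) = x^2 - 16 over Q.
Gal(K/Q) = trivial group (order 1)

x^2 - 16 factors as (x - 4)(x + 4) over Q, so its splitting field is Q itself and the Galois group is trivial.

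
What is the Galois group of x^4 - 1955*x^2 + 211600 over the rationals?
Gal(K/Q) = Z/2Z (cyclic of order 2)

f factors as (x^2 - 115)(x^2 - 1840), so the splitting field is K = Q(sqrt(115), sqrt(1840)). The squarefree part of 115 is 115 and the squarefree part of 1840 is also 115, so sqrt(115) and sqrt(1840) are both rational multiples of sqrt(115). Hence Q(sqrt(115)) = Q(sqrt(1840)) = Q(sqrt(115)), and the splitting field collapses to a single degree-2 extension with Galois group Z/2Z.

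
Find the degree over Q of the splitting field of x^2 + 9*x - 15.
[K:Q] = 2

The discriminant of x^2 + (9)*x + (-15) is b^2 - 4c = 81 - (-60) = 141. Since 141 is not a perfect square in Q, the polynomial is irreducible over Q. Its two roots generate a degree-2 extension, so [K:Q] = 2.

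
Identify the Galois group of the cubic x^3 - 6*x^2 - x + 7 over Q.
Gal(K/Q) = S_3 (symmetric group of order 6)

Compute the discriminant of x^3 + (-6)*x^2 + (-1)*x + (7): Δ = 5521. Since Δ is not a rational square, the Galois group is not contained in A_3; it must be the full S_3 (irreducibility of the cubic rules out anything smaller).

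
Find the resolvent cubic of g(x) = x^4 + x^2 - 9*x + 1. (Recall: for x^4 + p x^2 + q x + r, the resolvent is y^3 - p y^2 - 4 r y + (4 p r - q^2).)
h(y) = y^3 - y^2 - 4*y - 77

Identify coefficients: p = 1, q = -9, r = 1.
Plug into h(y) = y^3 - p y^2 - 4 r y + (4 p r - q^2):
  h(y) = y^3 - (1) y^2 - 4*(1) y + (4*(1)*(1) - (-9)^2)
       = y^3 + (-1) y^2 + (-4) y + (-77).
Simplifying: h(y) = y^3 - y^2 - 4*y - 77.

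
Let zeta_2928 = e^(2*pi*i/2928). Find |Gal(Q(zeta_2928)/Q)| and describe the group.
|Gal(Q(zeta_2928)/Q)| = phi(2928) = 960; group ≅ (Z/2928Z)^* ≅ Z/2Z × Z/2Z × Z/4Z × Z/60Z

The n-th cyclotomic polynomial Φ_2928(x) is the minimal polynomial of zeta_2928 over Q and has degree phi(2928) = 960. So Q(zeta_2928) is a degree-960 Galois extension with Galois group (Z/2928Z)^*. By CRT, (Z/2928Z)^* ≅ (Z/16Z)^* × (Z/3Z)^* × (Z/61Z)^*. Each prime-power unit group is (Z/16Z)^* ≅ Z/2Z × Z/4Z; (Z/3Z)^* ≅ Z/2Z; (Z/61Z)^* ≅ Z/60Z. Hence Gal(Q(zeta_2928)/Q) ≅ Z/2Z × Z/2Z × Z/4Z × Z/60Z.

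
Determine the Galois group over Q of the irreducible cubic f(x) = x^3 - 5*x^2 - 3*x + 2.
Gal(K/Q) = S_3 (symmetric group of order 6)

Compute the discriminant of x^3 + (-5)*x^2 + (-3)*x + (2): Δ = 1765. Since Δ is not a rational square, the Galois group is not contained in A_3; it must be the full S_3 (irreducibility of the cubic rules out anything smaller).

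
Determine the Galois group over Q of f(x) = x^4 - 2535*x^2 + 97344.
Gal(K/Q) = Z/2Z (cyclic of order 2)

f factors as (x^2 - 2496)(x^2 - 39), so the splitting field is K = Q(sqrt(2496), sqrt(39)). The squarefree part of 2496 is 39 and the squarefree part of 39 is also 39, so sqrt(2496) and sqrt(39) are both rational multiples of sqrt(39). Hence Q(sqrt(2496)) = Q(sqrt(39)) = Q(sqrt(39)), and the splitting field collapses to a single degree-2 extension with Galois group Z/2Z.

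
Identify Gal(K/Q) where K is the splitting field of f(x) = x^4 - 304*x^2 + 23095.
Gal(K/Q) = V_4 (Klein four-group, Z/2Z × Z/2Z)

f factors as (x^2 - 149)(x^2 - 155), so the splitting field is K = Q(sqrt(149), sqrt(155)). The elements 149, 155, 23095 are all non-squares in Q, so sqrt(149) and sqrt(155) generate independent quadratic extensions. Thus [K:Q] = 4 and Gal(K/Q) is generated by the two order-2 automorphisms sqrt(149) ↦ -sqrt(149) and sqrt(155) ↦ -sqrt(155), giving V_4.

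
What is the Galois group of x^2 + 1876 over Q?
Gal(K/Q) = Z/2Z (cyclic of order 2)

x^2 + 1876 is irreducible over Q since -1876 is not a rational square. The splitting field Q(sqrt(-1876)) has degree 2 over Q, and its unique nontrivial automorphism is sqrt(-1876) ↦ -sqrt(-1876). Hence Gal(Q(sqrt(-1876))/Q) = Z/2Z.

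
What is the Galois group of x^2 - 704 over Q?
Gal(K/Q) = Z/2Z (cyclic of order 2)

x^2 - 704 is irreducible over Q since 704 is not a rational square. The splitting field Q(sqrt(704)) has degree 2 over Q, and its unique nontrivial automorphism is sqrt(704) ↦ -sqrt(704). Hence Gal(Q(sqrt(704))/Q) = Z/2Z.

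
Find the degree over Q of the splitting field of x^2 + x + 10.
[K:Q] = 2

The discriminant of x^2 + (1)*x + (10) is b^2 - 4c = 1 - (40) = -39. Since -39 is not a perfect square in Q, the polynomial is irreducible over Q. Its two roots generate a degree-2 extension, so [K:Q] = 2.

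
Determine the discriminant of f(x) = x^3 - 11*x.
Δ = 5324

For a depressed cubic x^3 + p x + q the discriminant is Δ = -4 p^3 - 27 q^2 = -4*(-11)^3 - 27*(0)^2 = 5324 - 0 = 5324.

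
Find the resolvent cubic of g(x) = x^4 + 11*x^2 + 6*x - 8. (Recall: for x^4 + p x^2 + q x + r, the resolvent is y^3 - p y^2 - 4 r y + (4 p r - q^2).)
h(y) = y^3 - 11*y^2 + 32*y - 388

Identify coefficients: p = 11, q = 6, r = -8.
Plug into h(y) = y^3 - p y^2 - 4 r y + (4 p r - q^2):
  h(y) = y^3 - (11) y^2 - 4*(-8) y + (4*(11)*(-8) - (6)^2)
       = y^3 + (-11) y^2 + (32) y + (-388).
Simplifying: h(y) = y^3 - 11*y^2 + 32*y - 388.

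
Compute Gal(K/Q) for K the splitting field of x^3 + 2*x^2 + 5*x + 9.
Gal(K/Q) = S_3 (symmetric group of order 6)

Compute the discriminant of x^3 + (2)*x^2 + (5)*x + (9): Δ = -1255. Since Δ is not a rational square, the Galois group is not contained in A_3; it must be the full S_3 (irreducibility of the cubic rules out anything smaller).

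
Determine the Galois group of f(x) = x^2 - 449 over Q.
Gal(K/Q) = Z/2Z (cyclic of order 2)

x^2 - 449 is irreducible over Q since 449 is not a rational square. The splitting field Q(sqrt(449)) has degree 2 over Q, and its unique nontrivial automorphism is sqrt(449) ↦ -sqrt(449). Hence Gal(Q(sqrt(449))/Q) = Z/2Z.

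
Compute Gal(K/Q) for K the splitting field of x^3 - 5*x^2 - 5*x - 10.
Gal(K/Q) = S_3 (symmetric group of order 6)

Compute the discriminant of x^3 + (-5)*x^2 + (-5)*x + (-10): Δ = -11075. Since Δ is not a rational square, the Galois group is not contained in A_3; it must be the full S_3 (irreducibility of the cubic rules out anything smaller).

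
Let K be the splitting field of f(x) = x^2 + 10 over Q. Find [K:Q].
[K:Q] = 2

The discriminant of x^2 + (0)*x + (10) is b^2 - 4c = 0 - (40) = -40. Since -40 is not a perfect square in Q, the polynomial is irreducible over Q. Its two roots generate a degree-2 extension, so [K:Q] = 2.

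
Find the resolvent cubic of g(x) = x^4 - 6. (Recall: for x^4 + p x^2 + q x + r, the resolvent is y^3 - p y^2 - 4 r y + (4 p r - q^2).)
h(y) = y^3 + 24*y

Identify coefficients: p = 0, q = 0, r = -6.
Plug into h(y) = y^3 - p y^2 - 4 r y + (4 p r - q^2):
  h(y) = y^3 - (0) y^2 - 4*(-6) y + (4*(0)*(-6) - (0)^2)
       = y^3 + (0) y^2 + (24) y + (0).
Simplifying: h(y) = y^3 + 24*y.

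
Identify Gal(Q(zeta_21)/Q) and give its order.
|Gal(Q(zeta_21)/Q)| = phi(21) = 12; group ≅ (Z/21Z)^* ≅ Z/2Z × Z/6Z

The n-th cyclotomic polynomial Φ_21(x) is the minimal polynomial of zeta_21 over Q and has degree phi(21) = 12. So Q(zeta_21) is a degree-12 Galois extension with Galois group (Z/21Z)^*. By CRT, (Z/21Z)^* ≅ (Z/3Z)^* × (Z/7Z)^*. Each prime-power unit group is (Z/3Z)^* ≅ Z/2Z; (Z/7Z)^* ≅ Z/6Z. Hence Gal(Q(zeta_21)/Q) ≅ Z/2Z × Z/6Z.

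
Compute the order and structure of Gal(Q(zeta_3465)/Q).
|Gal(Q(zeta_3465)/Q)| = phi(3465) = 1440; group ≅ (Z/3465Z)^* ≅ Z/4Z × Z/6Z × Z/6Z × Z/10Z

The n-th cyclotomic polynomial Φ_3465(x) is the minimal polynomial of zeta_3465 over Q and has degree phi(3465) = 1440. So Q(zeta_3465) is a degree-1440 Galois extension with Galois group (Z/3465Z)^*. By CRT, (Z/3465Z)^* ≅ (Z/9Z)^* × (Z/5Z)^* × (Z/7Z)^* × (Z/11Z)^*. Each prime-power unit group is (Z/9Z)^* ≅ Z/6Z; (Z/5Z)^* ≅ Z/4Z; (Z/7Z)^* ≅ Z/6Z; (Z/11Z)^* ≅ Z/10Z. Hence Gal(Q(zeta_3465)/Q) ≅ Z/4Z × Z/6Z × Z/6Z × Z/10Z.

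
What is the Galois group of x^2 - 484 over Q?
Gal(K/Q) = trivial group (order 1)

x^2 - 484 factors as (x - 22)(x + 22) over Q, so its splitting field is Q itself and the Galois group is trivial.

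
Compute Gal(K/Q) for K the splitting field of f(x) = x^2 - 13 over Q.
Gal(K/Q) = Z/2Z (cyclic of order 2)

x^2 - 13 is irreducible over Q since 13 is not a rational square. The splitting field Q(sqrt(13)) has degree 2 over Q, and its unique nontrivial automorphism is sqrt(13) ↦ -sqrt(13). Hence Gal(Q(sqrt(13))/Q) = Z/2Z.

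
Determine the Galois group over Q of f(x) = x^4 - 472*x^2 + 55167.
Gal(K/Q) = V_4 (Klein four-group, Z/2Z × Z/2Z)

f factors as (x^2 - 259)(x^2 - 213), so the splitting field is K = Q(sqrt(259), sqrt(213)). The elements 259, 213, 55167 are all non-squares in Q, so sqrt(259) and sqrt(213) generate independent quadratic extensions. Thus [K:Q] = 4 and Gal(K/Q) is generated by the two order-2 automorphisms sqrt(259) ↦ -sqrt(259) and sqrt(213) ↦ -sqrt(213), giving V_4.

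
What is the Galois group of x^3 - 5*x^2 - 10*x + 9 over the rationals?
Gal(K/Q) = S_3 (symmetric group of order 6)

Compute the discriminant of x^3 + (-5)*x^2 + (-10)*x + (9): Δ = 16913. Since Δ is not a rational square, the Galois group is not contained in A_3; it must be the full S_3 (irreducibility of the cubic rules out anything smaller).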